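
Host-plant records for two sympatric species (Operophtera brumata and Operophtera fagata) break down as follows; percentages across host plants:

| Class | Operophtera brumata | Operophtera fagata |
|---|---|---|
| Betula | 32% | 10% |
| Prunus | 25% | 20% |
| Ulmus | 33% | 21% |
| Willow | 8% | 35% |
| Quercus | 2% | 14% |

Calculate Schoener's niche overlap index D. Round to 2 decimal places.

Convert percentages to proportions (divide by 100).
Σ|p₁ᵢ − p₂ᵢ| = 0.22 + 0.05 + 0.12 + 0.27 + 0.12 = 0.78
D = 1 − ½ × 0.78 = 1 − 0.390 = 0.6100

0.61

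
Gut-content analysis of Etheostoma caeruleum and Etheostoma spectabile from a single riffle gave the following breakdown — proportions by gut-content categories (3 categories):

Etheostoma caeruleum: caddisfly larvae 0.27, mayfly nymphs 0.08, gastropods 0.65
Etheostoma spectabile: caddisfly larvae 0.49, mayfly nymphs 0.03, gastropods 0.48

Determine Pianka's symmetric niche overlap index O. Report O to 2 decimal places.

0.92

Σ p₁ᵢp₂ᵢ = 0.1323 + 0.0024 + 0.3120 = 0.4467
Σp_1ᵢ² = 0.27² + 0.08² + 0.65² = 0.0729 + 0.0064 + 0.4225 = 0.5018
Σp_2ᵢ² = 0.49² + 0.03² + 0.48² = 0.2401 + 0.0009 + 0.2304 = 0.4714
O = 0.4467 / √(0.5018 × 0.4714) = 0.4467 / 0.48636 = 0.9185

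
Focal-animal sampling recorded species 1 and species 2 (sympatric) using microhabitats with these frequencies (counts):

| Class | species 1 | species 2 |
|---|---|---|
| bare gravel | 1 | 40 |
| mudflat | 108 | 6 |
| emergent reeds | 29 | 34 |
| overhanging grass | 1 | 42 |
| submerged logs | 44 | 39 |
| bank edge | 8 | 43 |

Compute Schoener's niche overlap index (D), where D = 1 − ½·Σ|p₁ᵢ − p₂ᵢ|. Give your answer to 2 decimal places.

0.42

Proportions for species 1 (n=191): 1/191=0.0052, 108/191=0.5654, 29/191=0.1518, 1/191=0.0052, 44/191=0.2304, 8/191=0.0419
Proportions for species 2 (n=204): 40/204=0.1961, 6/204=0.0294, 34/204=0.1667, 42/204=0.2059, 39/204=0.1912, 43/204=0.2108
Σ|p₁ᵢ − p₂ᵢ| = 0.1909 + 0.5360 + 0.0149 + 0.2007 + 0.0392 + 0.1689 = 1.1506
D = 1 − ½ × 1.1506 = 1 − 0.57530 = 0.42470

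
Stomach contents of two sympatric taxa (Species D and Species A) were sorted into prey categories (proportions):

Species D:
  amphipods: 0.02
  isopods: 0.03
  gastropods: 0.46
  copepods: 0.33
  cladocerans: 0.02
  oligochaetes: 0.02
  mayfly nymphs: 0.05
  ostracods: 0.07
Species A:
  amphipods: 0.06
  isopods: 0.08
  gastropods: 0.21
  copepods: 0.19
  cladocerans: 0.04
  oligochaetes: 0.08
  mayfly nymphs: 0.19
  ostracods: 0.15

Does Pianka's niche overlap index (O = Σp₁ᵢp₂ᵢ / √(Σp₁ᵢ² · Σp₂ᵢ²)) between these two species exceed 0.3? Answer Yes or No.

Σ p₁ᵢp₂ᵢ = 0.0012 + 0.0024 + 0.0966 + 0.0627 + 0.0008 + 0.0016 + 0.0095 + 0.0105 = 0.1853
Σp_1ᵢ² = 0.02² + 0.03² + 0.46² + 0.33² + 0.02² + 0.02² + 0.05² + 0.07² = 0.0004 + 0.0009 + 0.2116 + 0.1089 + 0.0004 + 0.0004 + 0.0025 + 0.0049 = 0.3300
Σp_2ᵢ² = 0.06² + 0.08² + 0.21² + 0.19² + 0.04² + 0.08² + 0.19² + 0.15² = 0.0036 + 0.0064 + 0.0441 + 0.0361 + 0.0016 + 0.0064 + 0.0361 + 0.0225 = 0.1568
O = 0.1853 / √(0.3300 × 0.1568) = 0.1853 / 0.22747 = 0.8146
O = 0.8146 > 0.3 → Yes.

Yes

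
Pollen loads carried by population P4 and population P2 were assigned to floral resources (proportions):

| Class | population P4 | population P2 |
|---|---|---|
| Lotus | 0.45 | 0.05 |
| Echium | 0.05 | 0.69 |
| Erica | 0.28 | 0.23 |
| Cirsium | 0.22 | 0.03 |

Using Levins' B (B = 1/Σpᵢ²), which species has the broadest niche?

population P4

Σp_P4ᵢ² = 0.45² + 0.05² + 0.28² + 0.22² = 0.2025 + 0.0025 + 0.0784 + 0.0484 = 0.3318
B_P4 = 1 / 0.3318 = 3.0139
Σp_P2ᵢ² = 0.05² + 0.69² + 0.23² + 0.03² = 0.0025 + 0.4761 + 0.0529 + 0.0009 = 0.5324
B_P2 = 1 / 0.5324 = 1.8783
Highest B → broadest niche (most generalist): population P4 (B = 3.01).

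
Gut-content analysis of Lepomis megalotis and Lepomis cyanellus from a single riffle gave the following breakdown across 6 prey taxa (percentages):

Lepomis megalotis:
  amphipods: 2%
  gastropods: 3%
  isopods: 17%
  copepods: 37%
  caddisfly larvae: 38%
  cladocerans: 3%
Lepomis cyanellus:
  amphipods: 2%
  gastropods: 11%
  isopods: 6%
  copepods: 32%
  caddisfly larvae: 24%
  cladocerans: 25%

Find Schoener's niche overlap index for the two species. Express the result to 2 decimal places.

Convert percentages to proportions (divide by 100).
Σ|p₁ᵢ − p₂ᵢ| = 0.00 + 0.08 + 0.11 + 0.05 + 0.14 + 0.22 = 0.60
D = 1 − ½ × 0.60 = 1 − 0.300 = 0.7000

0.70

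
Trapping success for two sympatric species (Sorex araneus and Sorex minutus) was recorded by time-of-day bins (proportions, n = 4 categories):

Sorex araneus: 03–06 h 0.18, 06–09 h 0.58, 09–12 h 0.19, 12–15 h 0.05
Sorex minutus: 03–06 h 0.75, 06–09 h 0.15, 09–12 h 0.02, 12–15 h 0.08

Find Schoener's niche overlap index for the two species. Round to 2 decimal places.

0.40

Σ|p₁ᵢ − p₂ᵢ| = 0.57 + 0.43 + 0.17 + 0.03 = 1.20
D = 1 − ½ × 1.20 = 1 − 0.600 = 0.4000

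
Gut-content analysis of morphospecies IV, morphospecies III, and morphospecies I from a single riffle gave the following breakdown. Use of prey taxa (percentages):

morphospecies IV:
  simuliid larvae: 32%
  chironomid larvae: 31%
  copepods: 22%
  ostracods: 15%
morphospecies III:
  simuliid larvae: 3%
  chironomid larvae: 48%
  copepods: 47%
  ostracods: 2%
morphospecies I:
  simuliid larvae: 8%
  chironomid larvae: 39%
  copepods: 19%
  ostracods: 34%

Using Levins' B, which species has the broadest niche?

morphospecies IV

Convert percentages to proportions (divide by 100).
Σp_IVᵢ² = 0.32² + 0.31² + 0.22² + 0.15² = 0.1024 + 0.0961 + 0.0484 + 0.0225 = 0.2694
B_IV = 1 / 0.2694 = 3.7120
Σp_IIIᵢ² = 0.03² + 0.48² + 0.47² + 0.02² = 0.0009 + 0.2304 + 0.2209 + 0.0004 = 0.4526
B_III = 1 / 0.4526 = 2.2095
Σp_Iᵢ² = 0.08² + 0.39² + 0.19² + 0.34² = 0.0064 + 0.1521 + 0.0361 + 0.1156 = 0.3102
B_I = 1 / 0.3102 = 3.2237
Highest B → broadest niche (most generalist): morphospecies IV (B = 3.71).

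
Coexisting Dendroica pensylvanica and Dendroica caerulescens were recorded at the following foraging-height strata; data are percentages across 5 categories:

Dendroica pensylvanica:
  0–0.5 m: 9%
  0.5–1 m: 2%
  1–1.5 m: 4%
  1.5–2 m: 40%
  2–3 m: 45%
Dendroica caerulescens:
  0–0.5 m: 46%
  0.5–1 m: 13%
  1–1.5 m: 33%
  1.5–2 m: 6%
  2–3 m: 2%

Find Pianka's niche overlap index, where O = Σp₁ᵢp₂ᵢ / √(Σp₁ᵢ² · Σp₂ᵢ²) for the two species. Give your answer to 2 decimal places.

0.25

Convert percentages to proportions (divide by 100).
Σ p₁ᵢp₂ᵢ = 0.0414 + 0.0026 + 0.0132 + 0.0240 + 0.0090 = 0.0902
Σp_1ᵢ² = 0.09² + 0.02² + 0.04² + 0.40² + 0.45² = 0.0081 + 0.0004 + 0.0016 + 0.1600 + 0.2025 = 0.3726
Σp_2ᵢ² = 0.46² + 0.13² + 0.33² + 0.06² + 0.02² = 0.2116 + 0.0169 + 0.1089 + 0.0036 + 0.0004 = 0.3414
O = 0.0902 / √(0.3726 × 0.3414) = 0.0902 / 0.35666 = 0.2529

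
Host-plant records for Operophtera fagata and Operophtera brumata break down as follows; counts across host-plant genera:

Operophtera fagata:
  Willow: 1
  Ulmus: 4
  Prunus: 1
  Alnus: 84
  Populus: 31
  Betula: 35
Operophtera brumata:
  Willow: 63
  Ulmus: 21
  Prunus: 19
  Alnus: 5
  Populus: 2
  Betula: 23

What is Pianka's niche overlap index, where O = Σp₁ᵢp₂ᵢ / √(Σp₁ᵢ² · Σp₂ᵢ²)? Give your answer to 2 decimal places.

Proportions for Operophtera fagata (n=156): 1/156=0.0064, 4/156=0.0256, 1/156=0.0064, 84/156=0.5385, 31/156=0.1987, 35/156=0.2244
Proportions for Operophtera brumata (n=133): 63/133=0.4737, 21/133=0.1579, 19/133=0.1429, 5/133=0.0376, 2/133=0.0150, 23/133=0.1729
Σ p₁ᵢp₂ᵢ = 0.003032 + 0.004042 + 0.000915 + 0.020248 + 0.002981 + 0.038799 = 0.070017
Σp_1ᵢ² = 0.0064² + 0.0256² + 0.0064² + 0.5385² + 0.1987² + 0.2244² = 0.000041 + 0.000655 + 0.000041 + 0.289982 + 0.039482 + 0.050355 = 0.380556
Σp_2ᵢ² = 0.4737² + 0.1579² + 0.1429² + 0.0376² + 0.0150² + 0.1729² = 0.224392 + 0.024932 + 0.020420 + 0.001414 + 0.000225 + 0.029894 = 0.301277
O = 0.070017 / √(0.380556 × 0.301277) = 0.070017 / 0.3386041 = 0.2068

0.21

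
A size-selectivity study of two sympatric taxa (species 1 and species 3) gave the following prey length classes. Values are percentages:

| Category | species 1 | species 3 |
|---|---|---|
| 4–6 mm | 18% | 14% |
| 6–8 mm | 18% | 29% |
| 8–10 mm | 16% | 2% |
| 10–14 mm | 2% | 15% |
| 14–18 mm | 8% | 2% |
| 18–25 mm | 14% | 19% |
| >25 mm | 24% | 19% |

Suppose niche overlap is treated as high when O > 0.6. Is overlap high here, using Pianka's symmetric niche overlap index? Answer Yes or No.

Convert percentages to proportions (divide by 100).
Σ p₁ᵢp₂ᵢ = 0.0252 + 0.0522 + 0.0032 + 0.0030 + 0.0016 + 0.0266 + 0.0456 = 0.1574
Σp_1ᵢ² = 0.18² + 0.18² + 0.16² + 0.02² + 0.08² + 0.14² + 0.24² = 0.0324 + 0.0324 + 0.0256 + 0.0004 + 0.0064 + 0.0196 + 0.0576 = 0.1744
Σp_2ᵢ² = 0.14² + 0.29² + 0.02² + 0.15² + 0.02² + 0.19² + 0.19² = 0.0196 + 0.0841 + 0.0004 + 0.0225 + 0.0004 + 0.0361 + 0.0361 = 0.1992
O = 0.1574 / √(0.1744 × 0.1992) = 0.1574 / 0.18639 = 0.8445
O = 0.8445 > 0.6 → Yes.

Yes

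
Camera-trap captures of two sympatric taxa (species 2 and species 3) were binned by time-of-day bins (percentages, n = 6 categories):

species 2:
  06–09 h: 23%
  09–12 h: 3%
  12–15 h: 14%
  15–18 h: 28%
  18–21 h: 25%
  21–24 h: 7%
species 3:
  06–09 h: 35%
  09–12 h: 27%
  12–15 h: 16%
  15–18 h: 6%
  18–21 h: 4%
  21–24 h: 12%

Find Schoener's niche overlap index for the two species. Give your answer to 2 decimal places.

0.57

Convert percentages to proportions (divide by 100).
Σ|p₁ᵢ − p₂ᵢ| = 0.12 + 0.24 + 0.02 + 0.22 + 0.21 + 0.05 = 0.86
D = 1 − ½ × 0.86 = 1 − 0.430 = 0.5700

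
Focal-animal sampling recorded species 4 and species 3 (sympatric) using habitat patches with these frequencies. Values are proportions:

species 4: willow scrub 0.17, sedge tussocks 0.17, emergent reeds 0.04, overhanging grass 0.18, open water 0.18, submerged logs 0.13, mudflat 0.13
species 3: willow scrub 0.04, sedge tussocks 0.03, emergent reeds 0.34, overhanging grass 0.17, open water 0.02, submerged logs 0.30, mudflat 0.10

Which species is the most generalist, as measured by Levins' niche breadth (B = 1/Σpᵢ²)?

Σp_4ᵢ² = 0.17² + 0.17² + 0.04² + 0.18² + 0.18² + 0.13² + 0.13² = 0.0289 + 0.0289 + 0.0016 + 0.0324 + 0.0324 + 0.0169 + 0.0169 = 0.1580
B_4 = 1 / 0.1580 = 6.3291
Σp_3ᵢ² = 0.04² + 0.03² + 0.34² + 0.17² + 0.02² + 0.30² + 0.10² = 0.0016 + 0.0009 + 0.1156 + 0.0289 + 0.0004 + 0.0900 + 0.0100 = 0.2474
B_3 = 1 / 0.2474 = 4.0420
Highest B → broadest niche (most generalist): species 4 (B = 6.33).

species 4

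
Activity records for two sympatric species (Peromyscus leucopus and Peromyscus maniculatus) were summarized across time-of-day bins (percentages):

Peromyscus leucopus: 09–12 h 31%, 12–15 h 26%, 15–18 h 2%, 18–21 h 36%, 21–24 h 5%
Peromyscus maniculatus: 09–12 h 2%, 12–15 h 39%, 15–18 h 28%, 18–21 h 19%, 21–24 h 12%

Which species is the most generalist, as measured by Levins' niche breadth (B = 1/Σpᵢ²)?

Convert percentages to proportions (divide by 100).
Σp_leucᵢ² = 0.31² + 0.26² + 0.02² + 0.36² + 0.05² = 0.0961 + 0.0676 + 0.0004 + 0.1296 + 0.0025 = 0.2962
B_leuc = 1 / 0.2962 = 3.3761
Σp_maniᵢ² = 0.02² + 0.39² + 0.28² + 0.19² + 0.12² = 0.0004 + 0.1521 + 0.0784 + 0.0361 + 0.0144 = 0.2814
B_mani = 1 / 0.2814 = 3.5537
Highest B → broadest niche (most generalist): Peromyscus maniculatus (B = 3.55).

Peromyscus maniculatus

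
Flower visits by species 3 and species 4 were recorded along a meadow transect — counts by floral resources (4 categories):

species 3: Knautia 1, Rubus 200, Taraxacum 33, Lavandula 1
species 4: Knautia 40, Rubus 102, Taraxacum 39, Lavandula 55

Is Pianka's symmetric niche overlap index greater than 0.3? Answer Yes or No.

Proportions for species 3 (n=235): 1/235=0.0043, 200/235=0.8511, 33/235=0.1404, 1/235=0.0043
Proportions for species 4 (n=236): 40/236=0.1695, 102/236=0.4322, 39/236=0.1653, 55/236=0.2331
Σ p₁ᵢp₂ᵢ = 0.000729 + 0.367845 + 0.023208 + 0.001002 = 0.392784
Σp_1ᵢ² = 0.0043² + 0.8511² + 0.1404² + 0.0043² = 0.000018 + 0.724371 + 0.019712 + 0.000018 = 0.744119
Σp_2ᵢ² = 0.1695² + 0.4322² + 0.1653² + 0.2331² = 0.028730 + 0.186797 + 0.027324 + 0.054336 = 0.297187
O = 0.392784 / √(0.744119 × 0.297187) = 0.392784 / 0.4702579 = 0.8353
O = 0.8353 > 0.3 → Yes.

Yes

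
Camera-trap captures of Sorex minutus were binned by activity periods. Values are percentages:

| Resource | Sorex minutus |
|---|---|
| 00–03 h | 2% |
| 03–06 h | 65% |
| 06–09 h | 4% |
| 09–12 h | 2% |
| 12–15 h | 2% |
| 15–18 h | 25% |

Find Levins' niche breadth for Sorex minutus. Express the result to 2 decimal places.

2.05

Convert percentages to proportions (divide by 100).
Σpᵢ² = 0.02² + 0.65² + 0.04² + 0.02² + 0.02² + 0.25² = 0.0004 + 0.4225 + 0.0016 + 0.0004 + 0.0004 + 0.0625 = 0.4878
B = 1 / 0.4878 = 2.0500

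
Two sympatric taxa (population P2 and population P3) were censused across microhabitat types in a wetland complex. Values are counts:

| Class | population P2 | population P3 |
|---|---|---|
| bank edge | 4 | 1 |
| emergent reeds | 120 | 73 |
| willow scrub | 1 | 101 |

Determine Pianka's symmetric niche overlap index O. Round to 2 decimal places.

Proportions for population P2 (n=125): 4/125=0.0320, 120/125=0.9600, 1/125=0.0080
Proportions for population P3 (n=175): 1/175=0.0057, 73/175=0.4171, 101/175=0.5771
Σ p₁ᵢp₂ᵢ = 0.000182 + 0.400416 + 0.004617 = 0.405215
Σp_1ᵢ² = 0.0320² + 0.9600² + 0.0080² = 0.001024 + 0.921600 + 0.000064 = 0.922688
Σp_2ᵢ² = 0.0057² + 0.4171² + 0.5771² = 0.000032 + 0.173972 + 0.333044 = 0.507048
O = 0.405215 / √(0.922688 × 0.507048) = 0.405215 / 0.6839935 = 0.5924

0.59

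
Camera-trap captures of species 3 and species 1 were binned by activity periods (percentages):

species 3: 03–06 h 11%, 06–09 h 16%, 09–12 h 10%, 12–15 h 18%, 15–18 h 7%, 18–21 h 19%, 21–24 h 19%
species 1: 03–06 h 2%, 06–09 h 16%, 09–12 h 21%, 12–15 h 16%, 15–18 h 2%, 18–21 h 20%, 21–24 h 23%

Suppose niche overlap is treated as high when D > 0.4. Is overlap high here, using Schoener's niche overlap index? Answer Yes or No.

Convert percentages to proportions (divide by 100).
Σ|p₁ᵢ − p₂ᵢ| = 0.09 + 0.00 + 0.11 + 0.02 + 0.05 + 0.01 + 0.04 = 0.32
D = 1 − ½ × 0.32 = 1 − 0.160 = 0.8400
D = 0.8400 > 0.4 → Yes.

Yes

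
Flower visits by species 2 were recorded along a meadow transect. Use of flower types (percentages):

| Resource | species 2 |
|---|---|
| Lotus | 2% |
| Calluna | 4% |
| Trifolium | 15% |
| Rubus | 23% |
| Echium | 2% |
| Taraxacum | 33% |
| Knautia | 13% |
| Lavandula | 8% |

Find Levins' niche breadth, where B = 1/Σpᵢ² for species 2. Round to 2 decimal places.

Convert percentages to proportions (divide by 100).
Σpᵢ² = 0.02² + 0.04² + 0.15² + 0.23² + 0.02² + 0.33² + 0.13² + 0.08² = 0.0004 + 0.0016 + 0.0225 + 0.0529 + 0.0004 + 0.1089 + 0.0169 + 0.0064 = 0.2100
B = 1 / 0.2100 = 4.7619

4.76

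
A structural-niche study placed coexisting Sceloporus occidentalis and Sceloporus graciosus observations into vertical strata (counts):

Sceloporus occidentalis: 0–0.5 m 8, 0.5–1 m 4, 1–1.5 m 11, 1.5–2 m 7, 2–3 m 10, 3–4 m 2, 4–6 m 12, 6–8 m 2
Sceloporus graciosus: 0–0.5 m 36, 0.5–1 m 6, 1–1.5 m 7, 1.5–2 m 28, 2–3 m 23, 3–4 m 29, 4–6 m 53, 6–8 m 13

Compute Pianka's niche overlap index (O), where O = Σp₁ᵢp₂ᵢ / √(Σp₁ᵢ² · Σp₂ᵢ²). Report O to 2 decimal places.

0.85

Proportions for Sceloporus occidentalis (n=56): 8/56=0.1429, 4/56=0.0714, 11/56=0.1964, 7/56=0.1250, 10/56=0.1786, 2/56=0.0357, 12/56=0.2143, 2/56=0.0357
Proportions for Sceloporus graciosus (n=195): 36/195=0.1846, 6/195=0.0308, 7/195=0.0359, 28/195=0.1436, 23/195=0.1179, 29/195=0.1487, 53/195=0.2718, 13/195=0.0667
Σ p₁ᵢp₂ᵢ = 0.026379 + 0.002199 + 0.007051 + 0.017950 + 0.021057 + 0.005309 + 0.058247 + 0.002381 = 0.140573
Σp_1ᵢ² = 0.1429² + 0.0714² + 0.1964² + 0.1250² + 0.1786² + 0.0357² + 0.2143² + 0.0357² = 0.020420 + 0.005098 + 0.038573 + 0.015625 + 0.031898 + 0.001274 + 0.045924 + 0.001274 = 0.160086
Σp_2ᵢ² = 0.1846² + 0.0308² + 0.0359² + 0.1436² + 0.1179² + 0.1487² + 0.2718² + 0.0667² = 0.034077 + 0.000949 + 0.001289 + 0.020621 + 0.013900 + 0.022112 + 0.073875 + 0.004449 = 0.171272
O = 0.140573 / √(0.160086 × 0.171272) = 0.140573 / 0.1655846 = 0.8489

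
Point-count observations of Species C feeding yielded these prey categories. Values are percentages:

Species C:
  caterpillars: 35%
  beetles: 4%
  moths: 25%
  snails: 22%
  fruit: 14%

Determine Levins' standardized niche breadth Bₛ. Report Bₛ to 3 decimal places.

0.732

Convert percentages to proportions (divide by 100).
Σpᵢ² = 0.35² + 0.04² + 0.25² + 0.22² + 0.14² = 0.1225 + 0.0016 + 0.0625 + 0.0484 + 0.0196 = 0.2546
B = 1 / 0.2546 = 3.92773
Bₛ = (B − 1)/(n − 1) = (3.92773 − 1)/(5 − 1) = 2.92773/4 = 0.73193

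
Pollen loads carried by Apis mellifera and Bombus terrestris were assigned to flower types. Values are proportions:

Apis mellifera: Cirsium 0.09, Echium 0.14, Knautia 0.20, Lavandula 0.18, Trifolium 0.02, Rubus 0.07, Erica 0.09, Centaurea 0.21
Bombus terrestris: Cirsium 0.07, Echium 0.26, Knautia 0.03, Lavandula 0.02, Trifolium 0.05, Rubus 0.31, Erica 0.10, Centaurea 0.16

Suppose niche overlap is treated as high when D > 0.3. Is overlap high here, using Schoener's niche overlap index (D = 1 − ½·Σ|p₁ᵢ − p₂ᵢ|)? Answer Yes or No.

Σ|p₁ᵢ − p₂ᵢ| = 0.02 + 0.12 + 0.17 + 0.16 + 0.03 + 0.24 + 0.01 + 0.05 = 0.80
D = 1 − ½ × 0.80 = 1 − 0.400 = 0.6000
D = 0.6000 > 0.3 → Yes.

Yes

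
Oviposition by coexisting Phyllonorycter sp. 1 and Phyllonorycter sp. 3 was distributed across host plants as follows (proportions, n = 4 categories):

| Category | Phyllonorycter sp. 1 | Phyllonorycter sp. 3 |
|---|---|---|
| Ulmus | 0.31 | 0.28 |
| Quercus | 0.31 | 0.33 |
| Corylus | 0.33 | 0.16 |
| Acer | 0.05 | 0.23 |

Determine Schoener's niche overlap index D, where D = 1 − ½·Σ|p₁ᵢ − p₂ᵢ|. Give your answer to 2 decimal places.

0.80

Σ|p₁ᵢ − p₂ᵢ| = 0.03 + 0.02 + 0.17 + 0.18 = 0.40
D = 1 − ½ × 0.40 = 1 − 0.200 = 0.8000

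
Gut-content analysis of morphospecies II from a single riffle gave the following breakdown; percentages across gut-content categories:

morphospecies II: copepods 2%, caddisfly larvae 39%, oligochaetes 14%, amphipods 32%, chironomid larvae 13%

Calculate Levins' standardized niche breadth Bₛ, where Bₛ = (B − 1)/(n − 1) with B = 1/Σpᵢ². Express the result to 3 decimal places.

0.608

Convert percentages to proportions (divide by 100).
Σpᵢ² = 0.02² + 0.39² + 0.14² + 0.32² + 0.13² = 0.0004 + 0.1521 + 0.0196 + 0.1024 + 0.0169 = 0.2914
B = 1 / 0.2914 = 3.43171
Bₛ = (B − 1)/(n − 1) = (3.43171 − 1)/(5 − 1) = 2.43171/4 = 0.60793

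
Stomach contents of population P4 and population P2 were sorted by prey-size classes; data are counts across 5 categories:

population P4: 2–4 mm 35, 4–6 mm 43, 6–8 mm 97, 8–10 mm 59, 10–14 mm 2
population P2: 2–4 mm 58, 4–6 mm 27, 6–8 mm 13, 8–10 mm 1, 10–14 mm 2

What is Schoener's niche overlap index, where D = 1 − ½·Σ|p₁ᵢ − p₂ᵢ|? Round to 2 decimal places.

Proportions for population P4 (n=236): 35/236=0.1483, 43/236=0.1822, 97/236=0.4110, 59/236=0.2500, 2/236=0.0085
Proportions for population P2 (n=101): 58/101=0.5743, 27/101=0.2673, 13/101=0.1287, 1/101=0.0099, 2/101=0.0198
Σ|p₁ᵢ − p₂ᵢ| = 0.4260 + 0.0851 + 0.2823 + 0.2401 + 0.0113 = 1.0448
D = 1 − ½ × 1.0448 = 1 − 0.52240 = 0.47760

0.48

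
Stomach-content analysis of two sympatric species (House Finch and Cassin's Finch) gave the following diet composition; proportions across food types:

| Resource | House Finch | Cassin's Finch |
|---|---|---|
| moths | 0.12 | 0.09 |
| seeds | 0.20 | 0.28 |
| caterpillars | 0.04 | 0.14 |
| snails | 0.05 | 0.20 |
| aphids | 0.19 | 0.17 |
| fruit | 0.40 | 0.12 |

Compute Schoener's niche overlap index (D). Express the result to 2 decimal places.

Σ|p₁ᵢ − p₂ᵢ| = 0.03 + 0.08 + 0.10 + 0.15 + 0.02 + 0.28 = 0.66
D = 1 − ½ × 0.66 = 1 − 0.330 = 0.6700

0.67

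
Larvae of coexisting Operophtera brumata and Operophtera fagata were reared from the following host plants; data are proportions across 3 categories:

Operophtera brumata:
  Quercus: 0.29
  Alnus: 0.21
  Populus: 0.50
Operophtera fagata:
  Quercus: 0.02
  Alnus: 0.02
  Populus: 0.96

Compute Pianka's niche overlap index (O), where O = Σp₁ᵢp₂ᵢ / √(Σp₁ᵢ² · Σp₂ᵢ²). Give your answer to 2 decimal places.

Σ p₁ᵢp₂ᵢ = 0.0058 + 0.0042 + 0.4800 = 0.4900
Σp_1ᵢ² = 0.29² + 0.21² + 0.50² = 0.0841 + 0.0441 + 0.2500 = 0.3782
Σp_2ᵢ² = 0.02² + 0.02² + 0.96² = 0.0004 + 0.0004 + 0.9216 = 0.9224
O = 0.4900 / √(0.3782 × 0.9224) = 0.4900 / 0.59064 = 0.8296

0.83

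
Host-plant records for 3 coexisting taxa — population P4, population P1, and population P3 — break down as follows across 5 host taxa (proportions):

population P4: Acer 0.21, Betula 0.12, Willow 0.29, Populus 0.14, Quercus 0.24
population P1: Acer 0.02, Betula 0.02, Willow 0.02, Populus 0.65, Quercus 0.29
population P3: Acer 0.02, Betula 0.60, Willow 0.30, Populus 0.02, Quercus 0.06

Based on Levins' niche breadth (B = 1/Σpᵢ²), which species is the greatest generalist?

population P4

Σp_P4ᵢ² = 0.21² + 0.12² + 0.29² + 0.14² + 0.24² = 0.0441 + 0.0144 + 0.0841 + 0.0196 + 0.0576 = 0.2198
B_P4 = 1 / 0.2198 = 4.5496
Σp_P1ᵢ² = 0.02² + 0.02² + 0.02² + 0.65² + 0.29² = 0.0004 + 0.0004 + 0.0004 + 0.4225 + 0.0841 = 0.5078
B_P1 = 1 / 0.5078 = 1.9693
Σp_P3ᵢ² = 0.02² + 0.60² + 0.30² + 0.02² + 0.06² = 0.0004 + 0.3600 + 0.0900 + 0.0004 + 0.0036 = 0.4544
B_P3 = 1 / 0.4544 = 2.2007
Highest B → broadest niche (most generalist): population P4 (B = 4.55).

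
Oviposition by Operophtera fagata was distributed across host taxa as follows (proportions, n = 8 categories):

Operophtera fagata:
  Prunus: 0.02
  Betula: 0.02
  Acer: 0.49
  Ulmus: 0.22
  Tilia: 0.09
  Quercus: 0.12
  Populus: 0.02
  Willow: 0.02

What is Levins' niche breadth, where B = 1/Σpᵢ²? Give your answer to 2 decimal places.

3.20

Σpᵢ² = 0.02² + 0.02² + 0.49² + 0.22² + 0.09² + 0.12² + 0.02² + 0.02² = 0.0004 + 0.0004 + 0.2401 + 0.0484 + 0.0081 + 0.0144 + 0.0004 + 0.0004 = 0.3126
B = 1 / 0.3126 = 3.1990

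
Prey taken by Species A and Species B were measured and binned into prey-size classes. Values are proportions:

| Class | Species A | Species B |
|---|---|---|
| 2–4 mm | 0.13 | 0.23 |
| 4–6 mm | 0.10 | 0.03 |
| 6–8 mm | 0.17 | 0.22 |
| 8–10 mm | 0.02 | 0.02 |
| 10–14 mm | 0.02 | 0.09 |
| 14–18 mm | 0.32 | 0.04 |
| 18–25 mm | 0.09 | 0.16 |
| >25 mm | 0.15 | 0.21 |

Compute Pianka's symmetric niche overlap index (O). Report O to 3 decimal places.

Σ p₁ᵢp₂ᵢ = 0.0299 + 0.0030 + 0.0374 + 0.0004 + 0.0018 + 0.0128 + 0.0144 + 0.0315 = 0.1312
Σp_1ᵢ² = 0.13² + 0.10² + 0.17² + 0.02² + 0.02² + 0.32² + 0.09² + 0.15² = 0.0169 + 0.0100 + 0.0289 + 0.0004 + 0.0004 + 0.1024 + 0.0081 + 0.0225 = 0.1896
Σp_2ᵢ² = 0.23² + 0.03² + 0.22² + 0.02² + 0.09² + 0.04² + 0.16² + 0.21² = 0.0529 + 0.0009 + 0.0484 + 0.0004 + 0.0081 + 0.0016 + 0.0256 + 0.0441 = 0.1820
O = 0.1312 / √(0.1896 × 0.1820) = 0.1312 / 0.185761 = 0.70628

0.706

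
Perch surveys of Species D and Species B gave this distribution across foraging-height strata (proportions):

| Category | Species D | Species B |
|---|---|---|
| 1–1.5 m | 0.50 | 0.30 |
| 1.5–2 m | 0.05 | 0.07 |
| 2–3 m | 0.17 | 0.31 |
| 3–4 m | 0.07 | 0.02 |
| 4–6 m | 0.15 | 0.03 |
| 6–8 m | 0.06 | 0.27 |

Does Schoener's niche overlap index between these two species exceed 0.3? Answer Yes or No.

Σ|p₁ᵢ − p₂ᵢ| = 0.20 + 0.02 + 0.14 + 0.05 + 0.12 + 0.21 = 0.74
D = 1 − ½ × 0.74 = 1 − 0.370 = 0.6300
D = 0.6300 > 0.3 → Yes.

Yes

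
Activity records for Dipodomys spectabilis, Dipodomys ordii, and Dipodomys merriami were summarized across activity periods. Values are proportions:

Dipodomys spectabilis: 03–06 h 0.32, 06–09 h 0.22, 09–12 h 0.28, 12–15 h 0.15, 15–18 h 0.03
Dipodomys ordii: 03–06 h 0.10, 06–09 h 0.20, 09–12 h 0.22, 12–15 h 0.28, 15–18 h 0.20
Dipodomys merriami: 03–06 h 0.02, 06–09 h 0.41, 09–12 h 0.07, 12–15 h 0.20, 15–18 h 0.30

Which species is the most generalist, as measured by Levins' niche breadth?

Σp_specᵢ² = 0.32² + 0.22² + 0.28² + 0.15² + 0.03² = 0.1024 + 0.0484 + 0.0784 + 0.0225 + 0.0009 = 0.2526
B_spec = 1 / 0.2526 = 3.9588
Σp_ordiᵢ² = 0.10² + 0.20² + 0.22² + 0.28² + 0.20² = 0.0100 + 0.0400 + 0.0484 + 0.0784 + 0.0400 = 0.2168
B_ordi = 1 / 0.2168 = 4.6125
Σp_merrᵢ² = 0.02² + 0.41² + 0.07² + 0.20² + 0.30² = 0.0004 + 0.1681 + 0.0049 + 0.0400 + 0.0900 = 0.3034
B_merr = 1 / 0.3034 = 3.2960
Highest B → broadest niche (most generalist): Dipodomys ordii (B = 4.61).

Dipodomys ordii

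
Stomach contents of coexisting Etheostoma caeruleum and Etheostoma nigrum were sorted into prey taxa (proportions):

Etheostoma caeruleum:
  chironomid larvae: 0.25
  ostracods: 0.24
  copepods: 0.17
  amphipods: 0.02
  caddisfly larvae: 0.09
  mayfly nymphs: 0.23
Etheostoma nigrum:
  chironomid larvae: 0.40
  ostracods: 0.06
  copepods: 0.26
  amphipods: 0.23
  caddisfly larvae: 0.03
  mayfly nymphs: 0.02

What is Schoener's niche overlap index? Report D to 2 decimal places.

Σ|p₁ᵢ − p₂ᵢ| = 0.15 + 0.18 + 0.09 + 0.21 + 0.06 + 0.21 = 0.90
D = 1 − ½ × 0.90 = 1 − 0.450 = 0.5500

0.55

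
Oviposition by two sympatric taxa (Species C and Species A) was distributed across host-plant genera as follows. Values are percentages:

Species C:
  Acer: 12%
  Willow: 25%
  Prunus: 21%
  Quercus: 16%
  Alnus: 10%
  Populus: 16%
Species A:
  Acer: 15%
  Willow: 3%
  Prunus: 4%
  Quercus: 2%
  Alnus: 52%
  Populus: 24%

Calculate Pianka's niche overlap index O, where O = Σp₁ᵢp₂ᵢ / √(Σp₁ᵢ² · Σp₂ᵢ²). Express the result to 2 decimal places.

Convert percentages to proportions (divide by 100).
Σ p₁ᵢp₂ᵢ = 0.0180 + 0.0075 + 0.0084 + 0.0032 + 0.0520 + 0.0384 = 0.1275
Σp_1ᵢ² = 0.12² + 0.25² + 0.21² + 0.16² + 0.10² + 0.16² = 0.0144 + 0.0625 + 0.0441 + 0.0256 + 0.0100 + 0.0256 = 0.1822
Σp_2ᵢ² = 0.15² + 0.03² + 0.04² + 0.02² + 0.52² + 0.24² = 0.0225 + 0.0009 + 0.0016 + 0.0004 + 0.2704 + 0.0576 = 0.3534
O = 0.1275 / √(0.1822 × 0.3534) = 0.1275 / 0.25375 = 0.5025

0.50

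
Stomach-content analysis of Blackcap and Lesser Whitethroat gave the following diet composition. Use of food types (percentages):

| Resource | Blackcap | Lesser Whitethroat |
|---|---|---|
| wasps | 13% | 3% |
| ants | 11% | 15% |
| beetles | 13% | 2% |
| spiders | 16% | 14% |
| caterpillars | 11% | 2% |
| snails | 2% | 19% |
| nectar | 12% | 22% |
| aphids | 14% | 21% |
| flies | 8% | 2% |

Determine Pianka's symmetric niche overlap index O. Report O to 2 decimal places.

Convert percentages to proportions (divide by 100).
Σ p₁ᵢp₂ᵢ = 0.0039 + 0.0165 + 0.0026 + 0.0224 + 0.0022 + 0.0038 + 0.0264 + 0.0294 + 0.0016 = 0.1088
Σp_1ᵢ² = 0.13² + 0.11² + 0.13² + 0.16² + 0.11² + 0.02² + 0.12² + 0.14² + 0.08² = 0.0169 + 0.0121 + 0.0169 + 0.0256 + 0.0121 + 0.0004 + 0.0144 + 0.0196 + 0.0064 = 0.1244
Σp_2ᵢ² = 0.03² + 0.15² + 0.02² + 0.14² + 0.02² + 0.19² + 0.22² + 0.21² + 0.02² = 0.0009 + 0.0225 + 0.0004 + 0.0196 + 0.0004 + 0.0361 + 0.0484 + 0.0441 + 0.0004 = 0.1728
O = 0.1088 / √(0.1244 × 0.1728) = 0.1088 / 0.14662 = 0.7421

0.74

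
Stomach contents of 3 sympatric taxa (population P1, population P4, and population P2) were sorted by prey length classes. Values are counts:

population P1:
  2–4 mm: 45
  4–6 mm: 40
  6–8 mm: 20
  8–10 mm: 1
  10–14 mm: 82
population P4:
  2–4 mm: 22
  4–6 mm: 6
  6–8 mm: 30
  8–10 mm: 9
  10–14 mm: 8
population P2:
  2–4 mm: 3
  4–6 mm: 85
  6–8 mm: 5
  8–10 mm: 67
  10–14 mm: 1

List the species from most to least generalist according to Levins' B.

Proportions for population P1 (n=188): 45/188=0.2394, 40/188=0.2128, 20/188=0.1064, 1/188=0.0053, 82/188=0.4362
Proportions for population P4 (n=75): 22/75=0.2933, 6/75=0.0800, 30/75=0.4000, 9/75=0.1200, 8/75=0.1067
Proportions for population P2 (n=161): 3/161=0.0186, 85/161=0.5280, 5/161=0.0311, 67/161=0.4161, 1/161=0.0062
Σp_P1ᵢ² = 0.2394² + 0.2128² + 0.1064² + 0.0053² + 0.4362² = 0.057312 + 0.045284 + 0.011321 + 0.000028 + 0.190270 = 0.304215
B_P1 = 1 / 0.304215 = 3.2871
Σp_P4ᵢ² = 0.2933² + 0.0800² + 0.4000² + 0.1200² + 0.1067² = 0.086025 + 0.006400 + 0.160000 + 0.014400 + 0.011385 = 0.278210
B_P4 = 1 / 0.278210 = 3.5944
Σp_P2ᵢ² = 0.0186² + 0.5280² + 0.0311² + 0.4161² + 0.0062² = 0.000346 + 0.278784 + 0.000967 + 0.173139 + 0.000038 = 0.453274
B_P2 = 1 / 0.453274 = 2.2062
Ranking by B (broadest → narrowest): population P4 (3.59) > population P1 (3.29) > population P2 (2.21)

population P4 > population P1 > population P2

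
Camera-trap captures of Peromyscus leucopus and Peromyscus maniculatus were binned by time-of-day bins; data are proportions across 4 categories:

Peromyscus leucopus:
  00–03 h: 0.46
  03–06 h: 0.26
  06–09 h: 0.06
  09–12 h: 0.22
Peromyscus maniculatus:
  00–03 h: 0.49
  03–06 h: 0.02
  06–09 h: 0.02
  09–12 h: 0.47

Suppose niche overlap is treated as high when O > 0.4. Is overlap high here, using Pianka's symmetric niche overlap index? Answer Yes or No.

Σ p₁ᵢp₂ᵢ = 0.2254 + 0.0052 + 0.0012 + 0.1034 = 0.3352
Σp_1ᵢ² = 0.46² + 0.26² + 0.06² + 0.22² = 0.2116 + 0.0676 + 0.0036 + 0.0484 = 0.3312
Σp_2ᵢ² = 0.49² + 0.02² + 0.02² + 0.47² = 0.2401 + 0.0004 + 0.0004 + 0.2209 = 0.4618
O = 0.3352 / √(0.3312 × 0.4618) = 0.3352 / 0.39109 = 0.8571
O = 0.8571 > 0.4 → Yes.

Yes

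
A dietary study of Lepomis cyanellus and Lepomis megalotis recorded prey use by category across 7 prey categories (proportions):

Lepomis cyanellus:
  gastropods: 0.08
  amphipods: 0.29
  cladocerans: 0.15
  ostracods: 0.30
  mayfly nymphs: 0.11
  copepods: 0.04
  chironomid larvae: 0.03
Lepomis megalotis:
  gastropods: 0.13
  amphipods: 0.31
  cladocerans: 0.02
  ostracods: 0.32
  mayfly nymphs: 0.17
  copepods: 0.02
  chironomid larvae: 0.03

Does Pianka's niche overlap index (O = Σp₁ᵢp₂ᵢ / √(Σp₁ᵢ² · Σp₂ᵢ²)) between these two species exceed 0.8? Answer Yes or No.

Yes

Σ p₁ᵢp₂ᵢ = 0.0104 + 0.0899 + 0.0030 + 0.0960 + 0.0187 + 0.0008 + 0.0009 = 0.2197
Σp_1ᵢ² = 0.08² + 0.29² + 0.15² + 0.30² + 0.11² + 0.04² + 0.03² = 0.0064 + 0.0841 + 0.0225 + 0.0900 + 0.0121 + 0.0016 + 0.0009 = 0.2176
Σp_2ᵢ² = 0.13² + 0.31² + 0.02² + 0.32² + 0.17² + 0.02² + 0.03² = 0.0169 + 0.0961 + 0.0004 + 0.1024 + 0.0289 + 0.0004 + 0.0009 = 0.2460
O = 0.2197 / √(0.2176 × 0.2460) = 0.2197 / 0.23136 = 0.9496
O = 0.9496 > 0.8 → Yes.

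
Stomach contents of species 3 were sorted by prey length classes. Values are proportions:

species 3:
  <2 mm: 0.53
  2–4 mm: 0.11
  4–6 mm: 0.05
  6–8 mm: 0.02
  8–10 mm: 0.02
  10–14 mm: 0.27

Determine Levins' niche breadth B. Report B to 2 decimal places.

2.71

Σpᵢ² = 0.53² + 0.11² + 0.05² + 0.02² + 0.02² + 0.27² = 0.2809 + 0.0121 + 0.0025 + 0.0004 + 0.0004 + 0.0729 = 0.3692
B = 1 / 0.3692 = 2.7086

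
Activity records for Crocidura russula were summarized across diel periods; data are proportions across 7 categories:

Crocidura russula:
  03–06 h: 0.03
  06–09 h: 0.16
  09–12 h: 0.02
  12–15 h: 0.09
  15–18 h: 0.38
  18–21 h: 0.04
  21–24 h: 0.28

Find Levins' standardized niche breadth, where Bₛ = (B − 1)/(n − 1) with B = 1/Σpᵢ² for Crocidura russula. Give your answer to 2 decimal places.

0.48

Σpᵢ² = 0.03² + 0.16² + 0.02² + 0.09² + 0.38² + 0.04² + 0.28² = 0.0009 + 0.0256 + 0.0004 + 0.0081 + 0.1444 + 0.0016 + 0.0784 = 0.2594
B = 1 / 0.2594 = 3.8551
Bₛ = (B − 1)/(n − 1) = (3.8551 − 1)/(7 − 1) = 2.8551/6 = 0.4759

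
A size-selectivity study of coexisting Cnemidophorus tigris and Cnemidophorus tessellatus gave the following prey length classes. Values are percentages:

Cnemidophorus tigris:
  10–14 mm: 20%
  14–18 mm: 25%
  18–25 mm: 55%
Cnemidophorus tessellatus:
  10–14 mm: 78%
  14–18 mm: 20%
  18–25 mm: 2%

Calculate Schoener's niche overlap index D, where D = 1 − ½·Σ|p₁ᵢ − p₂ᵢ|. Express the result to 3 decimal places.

0.420

Convert percentages to proportions (divide by 100).
Σ|p₁ᵢ − p₂ᵢ| = 0.58 + 0.05 + 0.53 = 1.16
D = 1 − ½ × 1.16 = 1 − 0.580 = 0.42000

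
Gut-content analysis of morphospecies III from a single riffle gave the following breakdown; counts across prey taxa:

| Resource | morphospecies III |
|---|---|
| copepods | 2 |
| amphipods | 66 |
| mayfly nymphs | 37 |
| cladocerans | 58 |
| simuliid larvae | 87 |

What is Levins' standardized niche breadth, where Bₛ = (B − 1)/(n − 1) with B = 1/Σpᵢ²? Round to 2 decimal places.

Proportions for morphospecies III (n=250): 2/250=0.0080, 66/250=0.2640, 37/250=0.1480, 58/250=0.2320, 87/250=0.3480
Σpᵢ² = 0.0080² + 0.2640² + 0.1480² + 0.2320² + 0.3480² = 0.000064 + 0.069696 + 0.021904 + 0.053824 + 0.121104 = 0.266592
B = 1 / 0.266592 = 3.7511
Bₛ = (B − 1)/(n − 1) = (3.7511 − 1)/(5 − 1) = 2.7511/4 = 0.6878

0.69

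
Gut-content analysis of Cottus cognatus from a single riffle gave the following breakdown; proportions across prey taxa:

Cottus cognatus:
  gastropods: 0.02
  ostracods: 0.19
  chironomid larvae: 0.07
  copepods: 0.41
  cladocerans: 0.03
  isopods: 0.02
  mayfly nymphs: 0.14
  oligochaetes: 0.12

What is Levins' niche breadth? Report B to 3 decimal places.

Σpᵢ² = 0.02² + 0.19² + 0.07² + 0.41² + 0.03² + 0.02² + 0.14² + 0.12² = 0.0004 + 0.0361 + 0.0049 + 0.1681 + 0.0009 + 0.0004 + 0.0196 + 0.0144 = 0.2448
B = 1 / 0.2448 = 4.08497

4.085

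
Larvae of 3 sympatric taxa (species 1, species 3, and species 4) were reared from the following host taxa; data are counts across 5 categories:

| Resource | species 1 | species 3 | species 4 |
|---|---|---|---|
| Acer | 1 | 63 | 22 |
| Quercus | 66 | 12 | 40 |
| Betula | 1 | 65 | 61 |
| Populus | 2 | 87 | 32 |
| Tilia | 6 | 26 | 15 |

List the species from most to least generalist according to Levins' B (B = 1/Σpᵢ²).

Proportions for species 1 (n=76): 1/76=0.0132, 66/76=0.8684, 1/76=0.0132, 2/76=0.0263, 6/76=0.0789
Proportions for species 3 (n=253): 63/253=0.2490, 12/253=0.0474, 65/253=0.2569, 87/253=0.3439, 26/253=0.1028
Proportions for species 4 (n=170): 22/170=0.1294, 40/170=0.2353, 61/170=0.3588, 32/170=0.1882, 15/170=0.0882
Σp_1ᵢ² = 0.0132² + 0.8684² + 0.0132² + 0.0263² + 0.0789² = 0.000174 + 0.754119 + 0.000174 + 0.000692 + 0.006225 = 0.761384
B_1 = 1 / 0.761384 = 1.3134
Σp_3ᵢ² = 0.2490² + 0.0474² + 0.2569² + 0.3439² + 0.1028² = 0.062001 + 0.002247 + 0.065998 + 0.118267 + 0.010568 = 0.259081
B_3 = 1 / 0.259081 = 3.8598
Σp_4ᵢ² = 0.1294² + 0.2353² + 0.3588² + 0.1882² + 0.0882² = 0.016744 + 0.055366 + 0.128737 + 0.035419 + 0.007779 = 0.244045
B_4 = 1 / 0.244045 = 4.0976
Ranking by B (broadest → narrowest): species 4 (4.10) > species 3 (3.86) > species 1 (1.31)

species 4 > species 3 > species 1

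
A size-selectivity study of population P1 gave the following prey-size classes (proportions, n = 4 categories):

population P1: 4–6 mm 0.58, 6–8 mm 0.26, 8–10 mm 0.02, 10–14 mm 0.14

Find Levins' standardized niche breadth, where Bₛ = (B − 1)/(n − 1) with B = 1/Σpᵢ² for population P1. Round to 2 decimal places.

0.45

Σpᵢ² = 0.58² + 0.26² + 0.02² + 0.14² = 0.3364 + 0.0676 + 0.0004 + 0.0196 = 0.4240
B = 1 / 0.4240 = 2.3585
Bₛ = (B − 1)/(n − 1) = (2.3585 − 1)/(4 − 1) = 1.3585/3 = 0.4528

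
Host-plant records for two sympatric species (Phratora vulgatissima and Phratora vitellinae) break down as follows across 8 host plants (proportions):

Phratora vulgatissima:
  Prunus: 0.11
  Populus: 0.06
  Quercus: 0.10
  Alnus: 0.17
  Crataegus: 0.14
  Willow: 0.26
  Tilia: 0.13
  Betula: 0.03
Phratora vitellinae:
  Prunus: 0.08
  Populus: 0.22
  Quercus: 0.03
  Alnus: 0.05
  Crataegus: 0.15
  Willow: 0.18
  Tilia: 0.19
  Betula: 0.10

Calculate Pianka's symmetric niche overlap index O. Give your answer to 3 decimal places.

0.809

Σ p₁ᵢp₂ᵢ = 0.0088 + 0.0132 + 0.0030 + 0.0085 + 0.0210 + 0.0468 + 0.0247 + 0.0030 = 0.1290
Σp_1ᵢ² = 0.11² + 0.06² + 0.10² + 0.17² + 0.14² + 0.26² + 0.13² + 0.03² = 0.0121 + 0.0036 + 0.0100 + 0.0289 + 0.0196 + 0.0676 + 0.0169 + 0.0009 = 0.1596
Σp_2ᵢ² = 0.08² + 0.22² + 0.03² + 0.05² + 0.15² + 0.18² + 0.19² + 0.10² = 0.0064 + 0.0484 + 0.0009 + 0.0025 + 0.0225 + 0.0324 + 0.0361 + 0.0100 = 0.1592
O = 0.1290 / √(0.1596 × 0.1592) = 0.1290 / 0.159400 = 0.80928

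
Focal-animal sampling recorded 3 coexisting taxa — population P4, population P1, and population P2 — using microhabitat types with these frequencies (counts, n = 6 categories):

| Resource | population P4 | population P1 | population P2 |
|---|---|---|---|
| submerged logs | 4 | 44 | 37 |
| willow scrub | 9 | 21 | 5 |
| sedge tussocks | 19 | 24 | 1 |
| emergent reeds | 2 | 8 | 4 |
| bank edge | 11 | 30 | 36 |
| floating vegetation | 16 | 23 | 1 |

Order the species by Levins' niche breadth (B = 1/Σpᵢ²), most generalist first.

Proportions for population P4 (n=61): 4/61=0.0656, 9/61=0.1475, 19/61=0.3115, 2/61=0.0328, 11/61=0.1803, 16/61=0.2623
Proportions for population P1 (n=150): 44/150=0.2933, 21/150=0.1400, 24/150=0.1600, 8/150=0.0533, 30/150=0.2000, 23/150=0.1533
Proportions for population P2 (n=84): 37/84=0.4405, 5/84=0.0595, 1/84=0.0119, 4/84=0.0476, 36/84=0.4286, 1/84=0.0119
Σp_P4ᵢ² = 0.0656² + 0.1475² + 0.3115² + 0.0328² + 0.1803² + 0.2623² = 0.004303 + 0.021756 + 0.097032 + 0.001076 + 0.032508 + 0.068801 = 0.225476
B_P4 = 1 / 0.225476 = 4.4351
Σp_P1ᵢ² = 0.2933² + 0.1400² + 0.1600² + 0.0533² + 0.2000² + 0.1533² = 0.086025 + 0.019600 + 0.025600 + 0.002841 + 0.040000 + 0.023501 = 0.197567
B_P1 = 1 / 0.197567 = 5.0616
Σp_P2ᵢ² = 0.4405² + 0.0595² + 0.0119² + 0.0476² + 0.4286² + 0.0119² = 0.194040 + 0.003540 + 0.000142 + 0.002266 + 0.183698 + 0.000142 = 0.383828
B_P2 = 1 / 0.383828 = 2.6053
Ranking by B (broadest → narrowest): population P1 (5.06) > population P4 (4.44) > population P2 (2.61)

population P1 > population P4 > population P2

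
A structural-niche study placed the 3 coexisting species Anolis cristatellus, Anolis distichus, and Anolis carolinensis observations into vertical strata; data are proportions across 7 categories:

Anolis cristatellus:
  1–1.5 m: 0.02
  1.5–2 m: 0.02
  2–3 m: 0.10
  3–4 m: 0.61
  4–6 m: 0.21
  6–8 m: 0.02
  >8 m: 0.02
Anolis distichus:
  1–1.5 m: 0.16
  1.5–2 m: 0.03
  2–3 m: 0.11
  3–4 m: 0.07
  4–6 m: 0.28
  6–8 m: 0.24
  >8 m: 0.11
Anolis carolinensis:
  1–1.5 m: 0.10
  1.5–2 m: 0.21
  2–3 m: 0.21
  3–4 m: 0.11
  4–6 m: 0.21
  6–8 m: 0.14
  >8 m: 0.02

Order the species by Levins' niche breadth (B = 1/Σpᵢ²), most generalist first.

Anolis carolinensis > Anolis distichus > Anolis cristatellus

Σp_crisᵢ² = 0.02² + 0.02² + 0.10² + 0.61² + 0.21² + 0.02² + 0.02² = 0.0004 + 0.0004 + 0.0100 + 0.3721 + 0.0441 + 0.0004 + 0.0004 = 0.4278
B_cris = 1 / 0.4278 = 2.3375
Σp_distᵢ² = 0.16² + 0.03² + 0.11² + 0.07² + 0.28² + 0.24² + 0.11² = 0.0256 + 0.0009 + 0.0121 + 0.0049 + 0.0784 + 0.0576 + 0.0121 = 0.1916
B_dist = 1 / 0.1916 = 5.2192
Σp_caroᵢ² = 0.10² + 0.21² + 0.21² + 0.11² + 0.21² + 0.14² + 0.02² = 0.0100 + 0.0441 + 0.0441 + 0.0121 + 0.0441 + 0.0196 + 0.0004 = 0.1744
B_caro = 1 / 0.1744 = 5.7339
Ranking by B (broadest → narrowest): Anolis carolinensis (5.73) > Anolis distichus (5.22) > Anolis cristatellus (2.34)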